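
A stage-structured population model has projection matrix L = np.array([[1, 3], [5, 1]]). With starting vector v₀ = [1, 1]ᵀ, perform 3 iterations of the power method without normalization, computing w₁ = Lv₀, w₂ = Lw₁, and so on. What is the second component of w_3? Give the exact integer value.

136

w1 = Lv₀ = (1·1 + 3·1; 5·1 + 1·1) = (4, 6)
w2 = Lw1 = (1·4 + 3·6; 5·4 + 1·6) = (22, 26)
w3 = Lw2 = (100, 136)
The requested component of w3 is 136.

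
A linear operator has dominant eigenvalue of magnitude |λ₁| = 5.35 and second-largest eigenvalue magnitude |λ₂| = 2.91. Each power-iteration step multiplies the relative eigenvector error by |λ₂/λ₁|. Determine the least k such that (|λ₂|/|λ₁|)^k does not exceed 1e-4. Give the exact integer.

16

|λ₂/λ₁| = 2.91/5.35 = 0.54393
Need k ≥ ln(1e-4) / ln(0.54393) = -9.2103 / -0.6089 ≈ 15.125
Smallest integer k satisfying the bound: 16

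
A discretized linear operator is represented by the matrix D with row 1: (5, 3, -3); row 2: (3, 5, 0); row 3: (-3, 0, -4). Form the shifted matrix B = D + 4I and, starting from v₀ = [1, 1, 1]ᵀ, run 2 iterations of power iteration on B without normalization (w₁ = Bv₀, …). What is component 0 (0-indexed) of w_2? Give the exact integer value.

B = D + 4I has rows (9, 3, -3); (3, 9, 0); (-3, 0, 0)
w1 = Bv₀ = (9, 12, -3)
w2 = Bw1 = (126, 135, -27)
Requested component of w2: 126

126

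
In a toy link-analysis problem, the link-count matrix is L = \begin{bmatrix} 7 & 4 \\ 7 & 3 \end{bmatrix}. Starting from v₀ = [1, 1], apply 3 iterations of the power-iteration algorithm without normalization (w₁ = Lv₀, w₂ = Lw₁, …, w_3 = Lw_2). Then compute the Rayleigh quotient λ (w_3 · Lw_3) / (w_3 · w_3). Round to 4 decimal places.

w1 = Lv₀ = (11, 10)
w2 = Lw1 = (117, 107)
w3 = Lw2 = (1247, 1140)
Lw3 = (13289, 12149)
w3·Lw3 = 1247·13289 + 1140·12149 = 30421243; w3·w3 = 1247·1247 + 1140·1140 = 2854609
λ ≈ 30421243/2854609 = 10.6569

λ ≈ 10.6569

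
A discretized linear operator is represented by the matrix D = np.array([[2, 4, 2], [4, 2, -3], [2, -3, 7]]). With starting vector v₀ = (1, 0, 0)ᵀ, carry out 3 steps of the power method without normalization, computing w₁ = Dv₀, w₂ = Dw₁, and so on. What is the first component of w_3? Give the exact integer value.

100

w1 = Dv₀ = (2·1 + 4·0 + 2·0; 4·1 + 2·0 + (-3)·0; 2·1 + (-3)·0 + 7·0) = (2, 4, 2)
w2 = Dw1 = (2·2 + 4·4 + 2·2; 4·2 + 2·4 + (-3)·2; 2·2 + (-3)·4 + 7·2) = (24, 10, 6)
w3 = Dw2 = (100, 98, 60)
The requested component of w3 is 100.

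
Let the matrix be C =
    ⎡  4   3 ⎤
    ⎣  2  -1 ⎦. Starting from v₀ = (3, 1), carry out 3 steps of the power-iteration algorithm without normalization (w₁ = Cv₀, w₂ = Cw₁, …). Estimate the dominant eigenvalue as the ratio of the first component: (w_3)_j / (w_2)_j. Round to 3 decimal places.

w1 = Cv₀ = (4·3 + 3·1; 2·3 + (-1)·1) = (15, 5)
w2 = Cw1 = (4·15 + 3·5; 2·15 + (-1)·5) = (75, 25)
w3 = Cw2 = (375, 125)
Ratio at component: 375 / 75 = 5.000

λ ≈ 5.000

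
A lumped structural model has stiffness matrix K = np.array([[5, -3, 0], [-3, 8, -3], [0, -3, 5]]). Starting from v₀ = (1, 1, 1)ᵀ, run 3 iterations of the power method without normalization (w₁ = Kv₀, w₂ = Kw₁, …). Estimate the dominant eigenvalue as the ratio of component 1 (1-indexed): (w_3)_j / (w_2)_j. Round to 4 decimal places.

2.0000

w1 = Kv₀ = (5·1 + (-3)·1 + 0·1; (-3)·1 + 8·1 + (-3)·1; 0·1 + (-3)·1 + 5·1) = (2, 2, 2)
w2 = Kw1 = (5·2 + (-3)·2 + 0·2; (-3)·2 + 8·2 + (-3)·2; 0·2 + (-3)·2 + 5·2) = (4, 4, 4)
w3 = Kw2 = (8, 8, 8)
Ratio at component: 8 / 4 = 2.0000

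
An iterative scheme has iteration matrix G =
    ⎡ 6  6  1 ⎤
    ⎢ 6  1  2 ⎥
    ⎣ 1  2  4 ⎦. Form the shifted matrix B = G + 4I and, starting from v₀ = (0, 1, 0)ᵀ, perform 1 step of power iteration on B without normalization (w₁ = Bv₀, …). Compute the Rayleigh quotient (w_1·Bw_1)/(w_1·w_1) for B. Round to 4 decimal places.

μ ≈ 14.4769

B = G + 4I has rows (10, 6, 1); (6, 5, 2); (1, 2, 8)
w1 = Bv₀ = (10·0 + 6·1 + 1·0; 6·0 + 5·1 + 2·0; 1·0 + 2·1 + 8·0) = (6, 5, 2)
Bw1 = (92, 65, 32)
w1·Bw1 = 941; w1·w1 = 65; μ ≈ 941/65 = 14.4769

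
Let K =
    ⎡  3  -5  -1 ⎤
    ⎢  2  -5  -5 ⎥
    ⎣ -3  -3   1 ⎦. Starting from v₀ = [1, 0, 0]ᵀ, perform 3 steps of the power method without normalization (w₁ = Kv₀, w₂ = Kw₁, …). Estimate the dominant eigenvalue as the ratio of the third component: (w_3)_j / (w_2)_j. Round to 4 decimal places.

w1 = Kv₀ = (3·1 + (-5)·0 + (-1)·0; 2·1 + (-5)·0 + (-5)·0; (-3)·1 + (-3)·0 + 1·0) = (3, 2, -3)
w2 = Kw1 = (3·3 + (-5)·2 + (-1)·(-3); 2·3 + (-5)·2 + (-5)·(-3); (-3)·3 + (-3)·2 + 1·(-3)) = (2, 11, -18)
w3 = Kw2 = (-31, 39, -57)
Ratio at component: -57 / -18 = 3.1667

λ ≈ 3.1667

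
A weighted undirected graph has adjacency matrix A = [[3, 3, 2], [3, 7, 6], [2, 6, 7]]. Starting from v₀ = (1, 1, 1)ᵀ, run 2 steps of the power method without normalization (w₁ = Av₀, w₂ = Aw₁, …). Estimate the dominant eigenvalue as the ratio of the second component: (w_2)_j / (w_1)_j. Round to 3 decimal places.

w1 = Av₀ = (3·1 + 3·1 + 2·1; 3·1 + 7·1 + 6·1; 2·1 + 6·1 + 7·1) = (8, 16, 15)
w2 = Aw1 = (3·8 + 3·16 + 2·15; 3·8 + 7·16 + 6·15; 2·8 + 6·16 + 7·15) = (102, 226, 217)
Ratio at component: 226 / 16 = 14.125

14.125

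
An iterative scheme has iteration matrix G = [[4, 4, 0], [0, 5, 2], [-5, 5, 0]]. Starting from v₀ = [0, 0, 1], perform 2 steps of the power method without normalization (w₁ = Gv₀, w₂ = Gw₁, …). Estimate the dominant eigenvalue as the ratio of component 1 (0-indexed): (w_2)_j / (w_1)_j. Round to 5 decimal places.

λ ≈ 5.00000

w1 = Gv₀ = (4·0 + 4·0 + 0·1; 0·0 + 5·0 + 2·1; (-5)·0 + 5·0 + 0·1) = (0, 2, 0)
w2 = Gw1 = (4·0 + 4·2 + 0·0; 0·0 + 5·2 + 2·0; (-5)·0 + 5·2 + 0·0) = (8, 10, 10)
Ratio at component: 10 / 2 = 5.00000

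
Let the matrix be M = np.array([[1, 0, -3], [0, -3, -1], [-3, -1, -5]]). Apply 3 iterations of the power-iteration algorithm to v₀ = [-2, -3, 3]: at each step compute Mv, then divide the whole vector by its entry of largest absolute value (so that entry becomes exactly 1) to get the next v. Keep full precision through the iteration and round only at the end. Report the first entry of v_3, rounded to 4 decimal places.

Mv0 = (-11.00000, 6.00000, -6.00000); divide by -11.00000 → v1 = (1.00000, -0.54545, 0.54545)
Mv1 = (-0.63636, 1.09091, -5.18182); divide by -5.18182 → v2 = (0.12281, -0.21053, 1.00000)
Mv2 = (-2.87719, -0.36842, -5.15789); divide by -5.15789 → v3 = (0.55782, 0.07143, 1.00000)
Requested entry of v3: -164/-294 = 0.5578

0.5578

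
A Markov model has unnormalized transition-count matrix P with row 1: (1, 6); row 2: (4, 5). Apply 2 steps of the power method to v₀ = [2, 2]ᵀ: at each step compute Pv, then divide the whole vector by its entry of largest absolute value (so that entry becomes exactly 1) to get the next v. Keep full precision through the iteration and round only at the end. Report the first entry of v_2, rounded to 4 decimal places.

Pv0 = (14.00000, 18.00000); divide by 18.00000 → v1 = (0.77778, 1.00000)
Pv1 = (6.77778, 8.11111); divide by 8.11111 → v2 = (0.83562, 1.00000)
Requested entry of v2: 122/146 = 0.8356

0.8356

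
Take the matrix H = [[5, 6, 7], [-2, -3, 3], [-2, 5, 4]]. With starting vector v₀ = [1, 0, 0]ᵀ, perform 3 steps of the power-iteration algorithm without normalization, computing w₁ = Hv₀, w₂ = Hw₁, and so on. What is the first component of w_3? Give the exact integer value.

w1 = Hv₀ = (5·1 + 6·0 + 7·0; (-2)·1 + (-3)·0 + 3·0; (-2)·1 + 5·0 + 4·0) = (5, -2, -2)
w2 = Hw1 = (5·5 + 6·(-2) + 7·(-2); (-2)·5 + (-3)·(-2) + 3·(-2); (-2)·5 + 5·(-2) + 4·(-2)) = (-1, -10, -28)
w3 = Hw2 = (-261, -52, -160)
The requested component of w3 is -261.

-261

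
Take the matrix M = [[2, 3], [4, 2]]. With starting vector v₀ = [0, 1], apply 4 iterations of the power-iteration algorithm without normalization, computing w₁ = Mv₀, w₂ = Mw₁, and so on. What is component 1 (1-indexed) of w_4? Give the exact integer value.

w1 = Mv₀ = (3, 2)
w2 = Mw1 = (12, 16)
w3 = Mw2 = (72, 80)
w4 = Mw3 = (384, 448)
The requested component of w4 is 384.

384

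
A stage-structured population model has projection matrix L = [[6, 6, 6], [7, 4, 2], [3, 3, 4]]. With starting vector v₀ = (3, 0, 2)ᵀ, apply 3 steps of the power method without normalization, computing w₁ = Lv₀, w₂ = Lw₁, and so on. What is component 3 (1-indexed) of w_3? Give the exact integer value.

3260

w1 = Lv₀ = (6·3 + 6·0 + 6·2; 7·3 + 4·0 + 2·2; 3·3 + 3·0 + 4·2) = (30, 25, 17)
w2 = Lw1 = (6·30 + 6·25 + 6·17; 7·30 + 4·25 + 2·17; 3·30 + 3·25 + 4·17) = (432, 344, 233)
w3 = Lw2 = (6054, 4866, 3260)
The requested component of w3 is 3260.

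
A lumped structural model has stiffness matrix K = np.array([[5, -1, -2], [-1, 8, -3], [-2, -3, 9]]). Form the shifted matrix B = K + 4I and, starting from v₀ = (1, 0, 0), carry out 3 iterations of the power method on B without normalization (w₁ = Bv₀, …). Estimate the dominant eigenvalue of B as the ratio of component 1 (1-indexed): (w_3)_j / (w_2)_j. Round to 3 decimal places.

B = K + 4I has rows (9, -1, -2); (-1, 12, -3); (-2, -3, 13)
w1 = Bv₀ = (9·1 + (-1)·0 + (-2)·0; (-1)·1 + 12·0 + (-3)·0; (-2)·1 + (-3)·0 + 13·0) = (9, -1, -2)
w2 = Bw1 = (9·9 + (-1)·(-1) + (-2)·(-2); (-1)·9 + 12·(-1) + (-3)·(-2); (-2)·9 + (-3)·(-1) + 13·(-2)) = (86, -15, -41)
w3 = Bw2 = (871, -143, -660)
Ratio: 871/86 = 10.128

10.128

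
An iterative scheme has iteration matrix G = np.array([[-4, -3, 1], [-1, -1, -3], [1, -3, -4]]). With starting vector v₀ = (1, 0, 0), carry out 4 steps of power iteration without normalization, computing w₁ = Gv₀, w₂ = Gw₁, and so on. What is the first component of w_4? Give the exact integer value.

w1 = Gv₀ = (-4, -1, 1)
w2 = Gw1 = (20, 2, -5)
w3 = Gw2 = (-91, -7, 34)
w4 = Gw3 = (419, -4, -206)
The requested component of w4 is 419.

419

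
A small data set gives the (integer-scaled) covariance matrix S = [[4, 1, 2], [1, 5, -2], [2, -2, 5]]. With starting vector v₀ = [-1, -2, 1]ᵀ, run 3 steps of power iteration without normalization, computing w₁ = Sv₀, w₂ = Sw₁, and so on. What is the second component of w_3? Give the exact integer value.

w1 = Sv₀ = (4·(-1) + 1·(-2) + 2·1; 1·(-1) + 5·(-2) + (-2)·1; 2·(-1) + (-2)·(-2) + 5·1) = (-4, -13, 7)
w2 = Sw1 = (4·(-4) + 1·(-13) + 2·7; 1·(-4) + 5·(-13) + (-2)·7; 2·(-4) + (-2)·(-13) + 5·7) = (-15, -83, 53)
w3 = Sw2 = (-37, -536, 401)
The requested component of w3 is -536.

-536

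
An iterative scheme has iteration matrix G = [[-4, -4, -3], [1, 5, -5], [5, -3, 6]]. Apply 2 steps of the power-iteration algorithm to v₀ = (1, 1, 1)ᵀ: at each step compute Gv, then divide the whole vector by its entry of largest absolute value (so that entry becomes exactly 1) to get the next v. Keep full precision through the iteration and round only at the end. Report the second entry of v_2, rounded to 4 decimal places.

Gv0 = (-11.00000, 1.00000, 8.00000); divide by -11.00000 → v1 = (1.00000, -0.09091, -0.72727)
Gv1 = (-1.45455, 4.18182, 0.90909); divide by 4.18182 → v2 = (-0.34783, 1.00000, 0.21739)
Requested entry of v2: -46/-46 = 1.0000

1.0000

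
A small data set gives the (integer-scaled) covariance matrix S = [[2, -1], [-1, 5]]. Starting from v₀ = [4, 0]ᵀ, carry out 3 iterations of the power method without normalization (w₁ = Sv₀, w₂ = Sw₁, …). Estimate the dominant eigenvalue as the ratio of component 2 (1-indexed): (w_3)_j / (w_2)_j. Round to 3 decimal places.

w1 = Sv₀ = (2·4 + (-1)·0; (-1)·4 + 5·0) = (8, -4)
w2 = Sw1 = (2·8 + (-1)·(-4); (-1)·8 + 5·(-4)) = (20, -28)
w3 = Sw2 = (68, -160)
Ratio at component: -160 / -28 = 5.714

5.714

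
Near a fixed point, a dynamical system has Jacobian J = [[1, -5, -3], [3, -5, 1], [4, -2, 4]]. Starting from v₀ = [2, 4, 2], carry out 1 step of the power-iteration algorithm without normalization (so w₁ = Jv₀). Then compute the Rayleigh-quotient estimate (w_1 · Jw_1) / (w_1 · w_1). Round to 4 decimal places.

w1 = Jv₀ = (1·2 + (-5)·4 + (-3)·2; 3·2 + (-5)·4 + 1·2; 4·2 + (-2)·4 + 4·2) = (-24, -12, 8)
Jw1 = (12, -4, -40)
w1·Jw1 = (-24)·12 + (-12)·(-4) + 8·(-40) = -560; w1·w1 = (-24)·(-24) + (-12)·(-12) + 8·8 = 784
λ ≈ -560/784 = -0.7143

-0.7143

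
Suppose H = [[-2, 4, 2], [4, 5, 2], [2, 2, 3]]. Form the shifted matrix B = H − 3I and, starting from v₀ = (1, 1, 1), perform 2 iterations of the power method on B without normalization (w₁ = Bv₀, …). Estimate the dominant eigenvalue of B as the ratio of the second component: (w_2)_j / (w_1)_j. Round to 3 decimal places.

B = H − 3I has rows (-5, 4, 2); (4, 2, 2); (2, 2, 0)
w1 = Bv₀ = (1, 8, 4)
w2 = Bw1 = (35, 28, 18)
Ratio: 28/8 = 3.500

μ ≈ 3.500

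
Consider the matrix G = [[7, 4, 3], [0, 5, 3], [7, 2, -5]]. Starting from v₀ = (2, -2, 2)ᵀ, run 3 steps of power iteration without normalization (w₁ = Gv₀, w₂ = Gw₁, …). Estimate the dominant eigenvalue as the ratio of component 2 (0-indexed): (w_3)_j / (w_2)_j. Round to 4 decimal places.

λ ≈ 0.7368

w1 = Gv₀ = (7·2 + 4·(-2) + 3·2; 0·2 + 5·(-2) + 3·2; 7·2 + 2·(-2) + (-5)·2) = (12, -4, 0)
w2 = Gw1 = (7·12 + 4·(-4) + 3·0; 0·12 + 5·(-4) + 3·0; 7·12 + 2·(-4) + (-5)·0) = (68, -20, 76)
w3 = Gw2 = (624, 128, 56)
Ratio at component: 56 / 76 = 0.7368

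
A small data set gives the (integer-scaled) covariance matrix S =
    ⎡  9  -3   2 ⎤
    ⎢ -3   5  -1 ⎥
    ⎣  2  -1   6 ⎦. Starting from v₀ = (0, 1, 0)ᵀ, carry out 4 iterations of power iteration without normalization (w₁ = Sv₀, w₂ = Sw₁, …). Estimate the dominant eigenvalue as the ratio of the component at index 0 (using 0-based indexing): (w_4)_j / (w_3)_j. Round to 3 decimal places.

w1 = Sv₀ = (-3, 5, -1)
w2 = Sw1 = (-44, 35, -17)
w3 = Sw2 = (-535, 324, -225)
w4 = Sw3 = (-6237, 3450, -2744)
Ratio at component: -6237 / -535 = 11.658

11.658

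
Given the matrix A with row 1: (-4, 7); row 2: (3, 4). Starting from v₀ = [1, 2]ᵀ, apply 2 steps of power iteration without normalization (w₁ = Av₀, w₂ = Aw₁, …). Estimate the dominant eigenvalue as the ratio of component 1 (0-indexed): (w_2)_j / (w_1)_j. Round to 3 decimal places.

w1 = Av₀ = ((-4)·1 + 7·2; 3·1 + 4·2) = (10, 11)
w2 = Aw1 = ((-4)·10 + 7·11; 3·10 + 4·11) = (37, 74)
Ratio at component: 74 / 11 = 6.727

6.727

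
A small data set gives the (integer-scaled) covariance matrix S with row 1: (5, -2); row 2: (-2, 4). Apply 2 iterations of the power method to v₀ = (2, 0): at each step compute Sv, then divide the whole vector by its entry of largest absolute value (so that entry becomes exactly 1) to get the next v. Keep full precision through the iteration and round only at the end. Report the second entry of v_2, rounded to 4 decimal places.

Sv0 = (10.00000, -4.00000); divide by 10.00000 → v1 = (1.00000, -0.40000)
Sv1 = (5.80000, -3.60000); divide by 5.80000 → v2 = (1.00000, -0.62069)
Requested entry of v2: -36/58 = -0.6207

-0.6207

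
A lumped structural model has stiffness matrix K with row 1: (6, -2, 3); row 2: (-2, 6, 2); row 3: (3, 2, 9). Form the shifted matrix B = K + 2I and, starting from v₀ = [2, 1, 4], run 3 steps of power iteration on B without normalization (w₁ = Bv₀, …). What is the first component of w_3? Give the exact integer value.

B = K + 2I has rows (8, -2, 3); (-2, 8, 2); (3, 2, 11)
w1 = Bv₀ = (8·2 + (-2)·1 + 3·4; (-2)·2 + 8·1 + 2·4; 3·2 + 2·1 + 11·4) = (26, 12, 52)
w2 = Bw1 = (8·26 + (-2)·12 + 3·52; (-2)·26 + 8·12 + 2·52; 3·26 + 2·12 + 11·52) = (340, 148, 674)
w3 = Bw2 = (4446, 1852, 8730)
Requested component of w3: 4446

4446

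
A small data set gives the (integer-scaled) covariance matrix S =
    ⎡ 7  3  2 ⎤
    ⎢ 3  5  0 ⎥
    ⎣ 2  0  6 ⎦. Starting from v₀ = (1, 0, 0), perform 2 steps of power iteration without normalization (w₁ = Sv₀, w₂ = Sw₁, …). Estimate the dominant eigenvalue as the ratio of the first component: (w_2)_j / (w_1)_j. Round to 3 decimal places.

w1 = Sv₀ = (7, 3, 2)
w2 = Sw1 = (62, 36, 26)
Ratio at component: 62 / 7 = 8.857

λ ≈ 8.857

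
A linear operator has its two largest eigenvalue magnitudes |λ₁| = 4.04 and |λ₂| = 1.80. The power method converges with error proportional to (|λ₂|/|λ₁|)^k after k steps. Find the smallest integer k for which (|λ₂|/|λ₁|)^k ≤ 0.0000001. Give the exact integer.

20

|λ₂/λ₁| = 1.80/4.04 = 0.44554
Need k ≥ ln(0.0000001) / ln(0.44554) = -16.1181 / -0.8085 ≈ 19.937
Smallest integer k satisfying the bound: 20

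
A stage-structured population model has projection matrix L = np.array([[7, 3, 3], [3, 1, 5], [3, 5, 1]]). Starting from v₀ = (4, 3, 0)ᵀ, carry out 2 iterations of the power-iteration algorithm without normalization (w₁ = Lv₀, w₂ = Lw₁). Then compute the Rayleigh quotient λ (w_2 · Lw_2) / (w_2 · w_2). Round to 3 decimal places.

w1 = Lv₀ = (7·4 + 3·3 + 3·0; 3·4 + 1·3 + 5·0; 3·4 + 5·3 + 1·0) = (37, 15, 27)
w2 = Lw1 = (7·37 + 3·15 + 3·27; 3·37 + 1·15 + 5·27; 3·37 + 5·15 + 1·27) = (385, 261, 213)
Lw2 = (4117, 2481, 2673)
w2·Lw2 = 385·4117 + 261·2481 + 213·2673 = 2801935; w2·w2 = 385·385 + 261·261 + 213·213 = 261715
λ ≈ 2801935/261715 = 10.706

λ ≈ 10.706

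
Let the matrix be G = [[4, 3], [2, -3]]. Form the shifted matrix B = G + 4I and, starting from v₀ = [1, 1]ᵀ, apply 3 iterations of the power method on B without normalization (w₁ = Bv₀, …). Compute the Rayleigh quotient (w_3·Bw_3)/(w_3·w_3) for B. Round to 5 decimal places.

μ ≈ 8.77201

B = G + 4I has rows (8, 3); (2, 1)
w1 = Bv₀ = (11, 3)
w2 = Bw1 = (97, 25)
w3 = Bw2 = (851, 219)
Bw3 = (7465, 1921)
w3·Bw3 = 6773414; w3·w3 = 772162; μ ≈ 6773414/772162 = 8.77201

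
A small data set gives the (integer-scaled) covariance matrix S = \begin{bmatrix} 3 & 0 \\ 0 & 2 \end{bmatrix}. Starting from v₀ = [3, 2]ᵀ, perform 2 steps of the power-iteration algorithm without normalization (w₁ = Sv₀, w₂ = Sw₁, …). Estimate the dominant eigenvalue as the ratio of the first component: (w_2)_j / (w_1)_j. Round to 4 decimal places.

λ ≈ 3.0000

w1 = Sv₀ = (3·3 + 0·2; 0·3 + 2·2) = (9, 4)
w2 = Sw1 = (3·9 + 0·4; 0·9 + 2·4) = (27, 8)
Ratio at component: 27 / 9 = 3.0000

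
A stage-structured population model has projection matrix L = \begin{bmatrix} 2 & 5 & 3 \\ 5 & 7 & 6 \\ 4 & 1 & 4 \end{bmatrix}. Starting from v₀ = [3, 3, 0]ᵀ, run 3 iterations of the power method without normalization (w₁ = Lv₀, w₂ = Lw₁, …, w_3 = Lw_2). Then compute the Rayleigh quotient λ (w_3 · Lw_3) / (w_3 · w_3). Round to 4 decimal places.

w1 = Lv₀ = (2·3 + 5·3 + 3·0; 5·3 + 7·3 + 6·0; 4·3 + 1·3 + 4·0) = (21, 36, 15)
w2 = Lw1 = (2·21 + 5·36 + 3·15; 5·21 + 7·36 + 6·15; 4·21 + 1·36 + 4·15) = (267, 447, 180)
w3 = Lw2 = (3309, 5544, 2235)
Lw3 = (41043, 68763, 27720)
w3·Lw3 = 3309·41043 + 5544·68763 + 2235·27720 = 578987559; w3·w3 = 3309·3309 + 5544·5544 + 2235·2235 = 46680642
λ ≈ 578987559/46680642 = 12.4032

λ ≈ 12.4032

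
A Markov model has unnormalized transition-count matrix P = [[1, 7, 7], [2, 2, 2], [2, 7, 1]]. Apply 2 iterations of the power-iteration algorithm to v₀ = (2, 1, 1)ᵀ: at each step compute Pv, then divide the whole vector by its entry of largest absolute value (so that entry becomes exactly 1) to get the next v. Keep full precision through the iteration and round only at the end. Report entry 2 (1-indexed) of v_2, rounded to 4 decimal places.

Pv0 = (16.00000, 8.00000, 12.00000); divide by 16.00000 → v1 = (1.00000, 0.50000, 0.75000)
Pv1 = (9.75000, 4.50000, 6.25000); divide by 9.75000 → v2 = (1.00000, 0.46154, 0.64103)
Requested entry of v2: 72/156 = 0.4615

0.4615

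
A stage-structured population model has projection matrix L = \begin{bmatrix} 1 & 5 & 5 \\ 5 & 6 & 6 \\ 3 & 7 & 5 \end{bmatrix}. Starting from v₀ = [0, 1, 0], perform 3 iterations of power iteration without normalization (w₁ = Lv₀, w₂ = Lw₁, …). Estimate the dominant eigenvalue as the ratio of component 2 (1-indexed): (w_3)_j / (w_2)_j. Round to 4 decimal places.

w1 = Lv₀ = (1·0 + 5·1 + 5·0; 5·0 + 6·1 + 6·0; 3·0 + 7·1 + 5·0) = (5, 6, 7)
w2 = Lw1 = (1·5 + 5·6 + 5·7; 5·5 + 6·6 + 6·7; 3·5 + 7·6 + 5·7) = (70, 103, 92)
w3 = Lw2 = (1045, 1520, 1391)
Ratio at component: 1520 / 103 = 14.7573

λ ≈ 14.7573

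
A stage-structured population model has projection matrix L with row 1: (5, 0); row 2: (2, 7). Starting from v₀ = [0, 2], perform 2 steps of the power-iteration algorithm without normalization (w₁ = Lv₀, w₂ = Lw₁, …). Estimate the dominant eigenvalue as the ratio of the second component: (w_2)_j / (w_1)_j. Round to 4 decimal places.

w1 = Lv₀ = (5·0 + 0·2; 2·0 + 7·2) = (0, 14)
w2 = Lw1 = (5·0 + 0·14; 2·0 + 7·14) = (0, 98)
Ratio at component: 98 / 14 = 7.0000

7.0000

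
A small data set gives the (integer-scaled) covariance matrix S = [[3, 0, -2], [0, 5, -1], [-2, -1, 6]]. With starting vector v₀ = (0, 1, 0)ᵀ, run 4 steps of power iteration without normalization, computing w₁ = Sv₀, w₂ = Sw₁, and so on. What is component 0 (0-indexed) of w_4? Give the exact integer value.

276

w1 = Sv₀ = (3·0 + 0·1 + (-2)·0; 0·0 + 5·1 + (-1)·0; (-2)·0 + (-1)·1 + 6·0) = (0, 5, -1)
w2 = Sw1 = (3·0 + 0·5 + (-2)·(-1); 0·0 + 5·5 + (-1)·(-1); (-2)·0 + (-1)·5 + 6·(-1)) = (2, 26, -11)
w3 = Sw2 = (28, 141, -96)
w4 = Sw3 = (276, 801, -773)
The requested component of w4 is 276.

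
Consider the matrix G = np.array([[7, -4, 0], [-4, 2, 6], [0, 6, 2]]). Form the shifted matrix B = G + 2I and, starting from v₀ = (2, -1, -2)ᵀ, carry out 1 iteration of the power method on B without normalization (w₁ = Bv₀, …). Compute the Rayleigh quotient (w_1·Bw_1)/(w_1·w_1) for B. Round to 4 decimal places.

μ ≈ 12.5000

B = G + 2I has rows (9, -4, 0); (-4, 4, 6); (0, 6, 4)
w1 = Bv₀ = (22, -24, -14)
Bw1 = (294, -268, -200)
w1·Bw1 = 15700; w1·w1 = 1256; μ ≈ 15700/1256 = 12.5000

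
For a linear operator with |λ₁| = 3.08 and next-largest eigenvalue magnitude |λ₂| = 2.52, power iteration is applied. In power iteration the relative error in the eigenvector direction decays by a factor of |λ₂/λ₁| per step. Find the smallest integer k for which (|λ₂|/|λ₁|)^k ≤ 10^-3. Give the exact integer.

35

|λ₂/λ₁| = 2.52/3.08 = 0.81818
Need k ≥ ln(10^-3) / ln(0.81818) = -6.9078 / -0.2007 ≈ 34.423
Smallest integer k satisfying the bound: 35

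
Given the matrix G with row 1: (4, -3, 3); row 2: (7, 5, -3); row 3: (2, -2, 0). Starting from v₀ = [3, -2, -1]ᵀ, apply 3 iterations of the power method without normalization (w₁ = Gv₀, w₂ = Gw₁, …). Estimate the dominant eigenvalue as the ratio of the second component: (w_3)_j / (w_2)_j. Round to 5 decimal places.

λ ≈ 7.27586

w1 = Gv₀ = (4·3 + (-3)·(-2) + 3·(-1); 7·3 + 5·(-2) + (-3)·(-1); 2·3 + (-2)·(-2) + 0·(-1)) = (15, 14, 10)
w2 = Gw1 = (4·15 + (-3)·14 + 3·10; 7·15 + 5·14 + (-3)·10; 2·15 + (-2)·14 + 0·10) = (48, 145, 2)
w3 = Gw2 = (-237, 1055, -194)
Ratio at component: 1055 / 145 = 7.27586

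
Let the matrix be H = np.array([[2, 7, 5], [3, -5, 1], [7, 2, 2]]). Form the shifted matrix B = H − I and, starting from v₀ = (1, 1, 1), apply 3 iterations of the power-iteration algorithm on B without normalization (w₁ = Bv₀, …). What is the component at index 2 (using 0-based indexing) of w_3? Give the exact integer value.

562

B = H − I has rows (1, 7, 5); (3, -6, 1); (7, 2, 1)
w1 = Bv₀ = (1·1 + 7·1 + 5·1; 3·1 + (-6)·1 + 1·1; 7·1 + 2·1 + 1·1) = (13, -2, 10)
w2 = Bw1 = (1·13 + 7·(-2) + 5·10; 3·13 + (-6)·(-2) + 1·10; 7·13 + 2·(-2) + 1·10) = (49, 61, 97)
w3 = Bw2 = (961, -122, 562)
Requested component of w3: 562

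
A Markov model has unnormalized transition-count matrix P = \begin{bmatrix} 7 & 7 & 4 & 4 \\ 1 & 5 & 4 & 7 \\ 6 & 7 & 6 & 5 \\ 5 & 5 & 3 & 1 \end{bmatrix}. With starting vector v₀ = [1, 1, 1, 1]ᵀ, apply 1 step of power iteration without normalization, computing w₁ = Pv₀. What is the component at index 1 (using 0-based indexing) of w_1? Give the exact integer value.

17

w1 = Pv₀ = (22, 17, 24, 14)
The requested component of w1 is 17.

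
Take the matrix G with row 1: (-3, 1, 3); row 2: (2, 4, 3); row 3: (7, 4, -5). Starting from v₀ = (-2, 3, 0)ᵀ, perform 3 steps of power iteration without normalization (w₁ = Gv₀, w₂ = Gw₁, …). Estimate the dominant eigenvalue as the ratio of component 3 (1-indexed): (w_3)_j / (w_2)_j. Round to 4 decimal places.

w1 = Gv₀ = (9, 8, -2)
w2 = Gw1 = (-25, 44, 105)
w3 = Gw2 = (434, 441, -524)
Ratio at component: -524 / 105 = -4.9905

λ ≈ -4.9905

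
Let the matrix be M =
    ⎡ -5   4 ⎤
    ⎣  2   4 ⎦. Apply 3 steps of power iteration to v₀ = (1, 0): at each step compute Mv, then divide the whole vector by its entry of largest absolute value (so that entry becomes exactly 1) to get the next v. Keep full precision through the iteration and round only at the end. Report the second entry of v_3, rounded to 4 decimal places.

-0.3353

Mv0 = (-5.00000, 2.00000); divide by -5.00000 → v1 = (1.00000, -0.40000)
Mv1 = (-6.60000, 0.40000); divide by -6.60000 → v2 = (1.00000, -0.06061)
Mv2 = (-5.24242, 1.75758); divide by -5.24242 → v3 = (1.00000, -0.33526)
Requested entry of v3: 58/-173 = -0.3353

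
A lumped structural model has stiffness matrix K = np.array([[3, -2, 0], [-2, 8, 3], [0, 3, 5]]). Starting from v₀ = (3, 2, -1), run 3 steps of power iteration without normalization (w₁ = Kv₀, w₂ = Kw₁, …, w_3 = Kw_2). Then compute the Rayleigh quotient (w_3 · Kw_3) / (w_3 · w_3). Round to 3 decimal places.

w1 = Kv₀ = (3·3 + (-2)·2 + 0·(-1); (-2)·3 + 8·2 + 3·(-1); 0·3 + 3·2 + 5·(-1)) = (5, 7, 1)
w2 = Kw1 = (3·5 + (-2)·7 + 0·1; (-2)·5 + 8·7 + 3·1; 0·5 + 3·7 + 5·1) = (1, 49, 26)
w3 = Kw2 = (-95, 468, 277)
Kw3 = (-1221, 4765, 2789)
w3·Kw3 = (-95)·(-1221) + 468·4765 + 277·2789 = 3118568; w3·w3 = (-95)·(-95) + 468·468 + 277·277 = 304778
λ ≈ 3118568/304778 = 10.232

10.232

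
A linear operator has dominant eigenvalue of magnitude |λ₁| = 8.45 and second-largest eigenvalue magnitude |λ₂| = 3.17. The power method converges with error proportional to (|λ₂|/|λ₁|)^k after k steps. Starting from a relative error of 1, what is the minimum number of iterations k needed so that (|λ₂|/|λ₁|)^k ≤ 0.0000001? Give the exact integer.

|λ₂/λ₁| = 3.17/8.45 = 0.37515
Need k ≥ ln(0.0000001) / ln(0.37515) = -16.1181 / -0.9804 ≈ 16.440
Smallest integer k satisfying the bound: 17

17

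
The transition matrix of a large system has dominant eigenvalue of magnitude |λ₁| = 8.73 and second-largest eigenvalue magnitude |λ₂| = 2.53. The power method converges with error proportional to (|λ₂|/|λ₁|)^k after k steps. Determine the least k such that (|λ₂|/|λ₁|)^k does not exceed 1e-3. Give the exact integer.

6

|λ₂/λ₁| = 2.53/8.73 = 0.28981
Need k ≥ ln(1e-3) / ln(0.28981) = -6.9078 / -1.2385 ≈ 5.577
Smallest integer k satisfying the bound: 6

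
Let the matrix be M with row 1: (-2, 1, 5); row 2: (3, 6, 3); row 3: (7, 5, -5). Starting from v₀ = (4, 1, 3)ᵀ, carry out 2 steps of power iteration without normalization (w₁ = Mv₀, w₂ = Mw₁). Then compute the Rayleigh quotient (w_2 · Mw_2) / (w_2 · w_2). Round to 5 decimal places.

w1 = Mv₀ = ((-2)·4 + 1·1 + 5·3; 3·4 + 6·1 + 3·3; 7·4 + 5·1 + (-5)·3) = (8, 27, 18)
w2 = Mw1 = ((-2)·8 + 1·27 + 5·18; 3·8 + 6·27 + 3·18; 7·8 + 5·27 + (-5)·18) = (101, 240, 101)
Mw2 = (543, 2046, 1402)
w2·Mw2 = 101·543 + 240·2046 + 101·1402 = 687485; w2·w2 = 101·101 + 240·240 + 101·101 = 78002
λ ≈ 687485/78002 = 8.81368

λ ≈ 8.81368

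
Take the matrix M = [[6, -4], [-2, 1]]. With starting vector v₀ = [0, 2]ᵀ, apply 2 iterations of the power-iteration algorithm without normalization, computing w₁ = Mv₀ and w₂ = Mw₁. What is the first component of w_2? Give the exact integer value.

-56

w1 = Mv₀ = (6·0 + (-4)·2; (-2)·0 + 1·2) = (-8, 2)
w2 = Mw1 = (6·(-8) + (-4)·2; (-2)·(-8) + 1·2) = (-56, 18)
The requested component of w2 is -56.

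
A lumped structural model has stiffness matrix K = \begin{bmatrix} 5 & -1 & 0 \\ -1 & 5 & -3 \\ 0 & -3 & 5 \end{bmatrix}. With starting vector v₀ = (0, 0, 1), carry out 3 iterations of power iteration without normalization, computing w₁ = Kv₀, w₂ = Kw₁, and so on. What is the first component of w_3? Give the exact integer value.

45

w1 = Kv₀ = (5·0 + (-1)·0 + 0·1; (-1)·0 + 5·0 + (-3)·1; 0·0 + (-3)·0 + 5·1) = (0, -3, 5)
w2 = Kw1 = (5·0 + (-1)·(-3) + 0·5; (-1)·0 + 5·(-3) + (-3)·5; 0·0 + (-3)·(-3) + 5·5) = (3, -30, 34)
w3 = Kw2 = (45, -255, 260)
The requested component of w3 is 45.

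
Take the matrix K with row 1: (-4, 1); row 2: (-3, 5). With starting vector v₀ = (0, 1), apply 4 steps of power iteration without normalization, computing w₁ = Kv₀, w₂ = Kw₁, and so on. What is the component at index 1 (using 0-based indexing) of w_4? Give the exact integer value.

w1 = Kv₀ = ((-4)·0 + 1·1; (-3)·0 + 5·1) = (1, 5)
w2 = Kw1 = ((-4)·1 + 1·5; (-3)·1 + 5·5) = (1, 22)
w3 = Kw2 = (18, 107)
w4 = Kw3 = (35, 481)
The requested component of w4 is 481.

481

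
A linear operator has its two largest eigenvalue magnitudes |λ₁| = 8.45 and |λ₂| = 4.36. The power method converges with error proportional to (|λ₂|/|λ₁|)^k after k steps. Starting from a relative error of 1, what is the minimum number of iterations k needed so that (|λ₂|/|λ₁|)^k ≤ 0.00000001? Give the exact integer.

|λ₂/λ₁| = 4.36/8.45 = 0.51598
Need k ≥ ln(0.00000001) / ln(0.51598) = -18.4207 / -0.6617 ≈ 27.839
Smallest integer k satisfying the bound: 28

28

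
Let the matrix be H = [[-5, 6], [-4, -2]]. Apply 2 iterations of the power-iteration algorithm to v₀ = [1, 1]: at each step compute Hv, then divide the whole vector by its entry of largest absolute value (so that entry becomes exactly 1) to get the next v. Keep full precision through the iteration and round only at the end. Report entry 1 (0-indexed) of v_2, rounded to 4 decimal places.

-0.1951

Hv0 = (1.00000, -6.00000); divide by -6.00000 → v1 = (-0.16667, 1.00000)
Hv1 = (6.83333, -1.33333); divide by 6.83333 → v2 = (1.00000, -0.19512)
Requested entry of v2: 8/-41 = -0.1951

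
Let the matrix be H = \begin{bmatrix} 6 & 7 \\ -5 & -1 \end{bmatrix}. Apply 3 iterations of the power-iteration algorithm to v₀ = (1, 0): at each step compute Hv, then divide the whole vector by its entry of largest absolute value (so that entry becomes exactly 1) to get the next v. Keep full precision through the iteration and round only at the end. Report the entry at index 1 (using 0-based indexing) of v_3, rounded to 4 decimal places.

Hv0 = (6.00000, -5.00000); divide by 6.00000 → v1 = (1.00000, -0.83333)
Hv1 = (0.16667, -4.16667); divide by -4.16667 → v2 = (-0.04000, 1.00000)
Hv2 = (6.76000, -0.80000); divide by 6.76000 → v3 = (1.00000, -0.11834)
Requested entry of v3: 20/-169 = -0.1183

-0.1183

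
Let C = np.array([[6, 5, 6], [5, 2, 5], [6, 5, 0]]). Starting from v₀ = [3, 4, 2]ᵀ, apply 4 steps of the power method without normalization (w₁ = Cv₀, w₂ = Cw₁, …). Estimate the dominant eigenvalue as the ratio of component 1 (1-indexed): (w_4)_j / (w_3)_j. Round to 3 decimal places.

w1 = Cv₀ = (6·3 + 5·4 + 6·2; 5·3 + 2·4 + 5·2; 6·3 + 5·4 + 0·2) = (50, 33, 38)
w2 = Cw1 = (6·50 + 5·33 + 6·38; 5·50 + 2·33 + 5·38; 6·50 + 5·33 + 0·38) = (693, 506, 465)
w3 = Cw2 = (9478, 6802, 6688)
w4 = Cw3 = (131006, 94434, 90878)
Ratio at component: 131006 / 9478 = 13.822

λ ≈ 13.822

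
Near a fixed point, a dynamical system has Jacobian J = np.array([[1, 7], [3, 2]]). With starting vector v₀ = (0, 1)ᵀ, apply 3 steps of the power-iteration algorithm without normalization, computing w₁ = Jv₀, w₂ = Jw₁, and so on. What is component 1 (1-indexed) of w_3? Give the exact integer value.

196

w1 = Jv₀ = (1·0 + 7·1; 3·0 + 2·1) = (7, 2)
w2 = Jw1 = (1·7 + 7·2; 3·7 + 2·2) = (21, 25)
w3 = Jw2 = (196, 113)
The requested component of w3 is 196.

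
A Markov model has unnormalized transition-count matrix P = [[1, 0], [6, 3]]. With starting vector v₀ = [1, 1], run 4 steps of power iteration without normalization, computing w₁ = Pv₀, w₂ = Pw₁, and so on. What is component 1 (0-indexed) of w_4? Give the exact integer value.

w1 = Pv₀ = (1·1 + 0·1; 6·1 + 3·1) = (1, 9)
w2 = Pw1 = (1·1 + 0·9; 6·1 + 3·9) = (1, 33)
w3 = Pw2 = (1, 105)
w4 = Pw3 = (1, 321)
The requested component of w4 is 321.

321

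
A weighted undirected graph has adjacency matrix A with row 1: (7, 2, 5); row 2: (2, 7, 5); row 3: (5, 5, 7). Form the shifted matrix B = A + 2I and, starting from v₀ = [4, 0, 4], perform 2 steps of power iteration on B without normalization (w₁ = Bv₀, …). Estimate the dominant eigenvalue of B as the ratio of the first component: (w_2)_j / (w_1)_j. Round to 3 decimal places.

B = A + 2I has rows (9, 2, 5); (2, 9, 5); (5, 5, 9)
w1 = Bv₀ = (9·4 + 2·0 + 5·4; 2·4 + 9·0 + 5·4; 5·4 + 5·0 + 9·4) = (56, 28, 56)
w2 = Bw1 = (9·56 + 2·28 + 5·56; 2·56 + 9·28 + 5·56; 5·56 + 5·28 + 9·56) = (840, 644, 924)
Ratio: 840/56 = 15.000

15.000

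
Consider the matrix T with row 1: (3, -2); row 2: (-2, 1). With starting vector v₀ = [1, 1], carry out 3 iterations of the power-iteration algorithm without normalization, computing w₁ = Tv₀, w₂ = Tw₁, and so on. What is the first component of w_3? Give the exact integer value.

21

w1 = Tv₀ = (3·1 + (-2)·1; (-2)·1 + 1·1) = (1, -1)
w2 = Tw1 = (3·1 + (-2)·(-1); (-2)·1 + 1·(-1)) = (5, -3)
w3 = Tw2 = (21, -13)
The requested component of w3 is 21.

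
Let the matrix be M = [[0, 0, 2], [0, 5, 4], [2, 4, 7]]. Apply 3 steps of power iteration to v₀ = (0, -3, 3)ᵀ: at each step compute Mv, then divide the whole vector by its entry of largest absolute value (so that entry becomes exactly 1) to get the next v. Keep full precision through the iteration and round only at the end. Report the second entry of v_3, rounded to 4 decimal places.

0.6364

Mv0 = (6.00000, -3.00000, 9.00000); divide by 9.00000 → v1 = (0.66667, -0.33333, 1.00000)
Mv1 = (2.00000, 2.33333, 7.00000); divide by 7.00000 → v2 = (0.28571, 0.33333, 1.00000)
Mv2 = (2.00000, 5.66667, 8.90476); divide by 8.90476 → v3 = (0.22460, 0.63636, 1.00000)
Requested entry of v3: 357/561 = 0.6364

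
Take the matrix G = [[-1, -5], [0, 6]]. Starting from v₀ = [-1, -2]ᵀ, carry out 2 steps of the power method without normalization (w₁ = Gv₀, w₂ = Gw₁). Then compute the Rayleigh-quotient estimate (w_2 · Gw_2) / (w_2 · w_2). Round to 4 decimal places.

w1 = Gv₀ = (11, -12)
w2 = Gw1 = (49, -72)
Gw2 = (311, -432)
w2·Gw2 = 49·311 + (-72)·(-432) = 46343; w2·w2 = 49·49 + (-72)·(-72) = 7585
λ ≈ 46343/7585 = 6.1098

6.1098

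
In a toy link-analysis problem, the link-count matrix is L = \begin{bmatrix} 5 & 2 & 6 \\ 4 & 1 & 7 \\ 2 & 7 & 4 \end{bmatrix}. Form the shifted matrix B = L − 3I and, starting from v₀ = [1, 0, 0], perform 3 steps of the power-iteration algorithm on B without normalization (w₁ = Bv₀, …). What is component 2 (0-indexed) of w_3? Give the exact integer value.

180

B = L − 3I has rows (2, 2, 6); (4, -2, 7); (2, 7, 1)
w1 = Bv₀ = (2·1 + 2·0 + 6·0; 4·1 + (-2)·0 + 7·0; 2·1 + 7·0 + 1·0) = (2, 4, 2)
w2 = Bw1 = (2·2 + 2·4 + 6·2; 4·2 + (-2)·4 + 7·2; 2·2 + 7·4 + 1·2) = (24, 14, 34)
w3 = Bw2 = (280, 306, 180)
Requested component of w3: 180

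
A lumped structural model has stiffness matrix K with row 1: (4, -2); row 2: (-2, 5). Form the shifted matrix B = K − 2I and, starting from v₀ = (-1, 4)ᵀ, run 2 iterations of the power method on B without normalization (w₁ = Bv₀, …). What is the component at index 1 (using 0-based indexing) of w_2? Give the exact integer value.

B = K − 2I has rows (2, -2); (-2, 3)
w1 = Bv₀ = (2·(-1) + (-2)·4; (-2)·(-1) + 3·4) = (-10, 14)
w2 = Bw1 = (2·(-10) + (-2)·14; (-2)·(-10) + 3·14) = (-48, 62)
Requested component of w2: 62

62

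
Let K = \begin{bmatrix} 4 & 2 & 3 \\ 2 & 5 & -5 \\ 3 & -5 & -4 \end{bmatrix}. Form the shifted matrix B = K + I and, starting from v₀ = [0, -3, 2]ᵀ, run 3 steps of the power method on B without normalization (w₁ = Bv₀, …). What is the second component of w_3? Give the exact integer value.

-1901

B = K + I has rows (5, 2, 3); (2, 6, -5); (3, -5, -3)
w1 = Bv₀ = (0, -28, 9)
w2 = Bw1 = (-29, -213, 113)
w3 = Bw2 = (-232, -1901, 639)
Requested component of w3: -1901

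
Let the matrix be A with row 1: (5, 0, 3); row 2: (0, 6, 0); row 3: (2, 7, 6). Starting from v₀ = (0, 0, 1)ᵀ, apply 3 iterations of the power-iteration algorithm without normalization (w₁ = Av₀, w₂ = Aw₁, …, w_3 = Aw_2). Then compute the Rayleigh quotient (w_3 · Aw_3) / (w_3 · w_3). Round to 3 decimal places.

λ ≈ 8.034

w1 = Av₀ = (5·0 + 0·0 + 3·1; 0·0 + 6·0 + 0·1; 2·0 + 7·0 + 6·1) = (3, 0, 6)
w2 = Aw1 = (5·3 + 0·0 + 3·6; 0·3 + 6·0 + 0·6; 2·3 + 7·0 + 6·6) = (33, 0, 42)
w3 = Aw2 = (291, 0, 318)
Aw3 = (2409, 0, 2490)
w3·Aw3 = 291·2409 + 0·0 + 318·2490 = 1492839; w3·w3 = 291·291 + 0·0 + 318·318 = 185805
λ ≈ 1492839/185805 = 8.034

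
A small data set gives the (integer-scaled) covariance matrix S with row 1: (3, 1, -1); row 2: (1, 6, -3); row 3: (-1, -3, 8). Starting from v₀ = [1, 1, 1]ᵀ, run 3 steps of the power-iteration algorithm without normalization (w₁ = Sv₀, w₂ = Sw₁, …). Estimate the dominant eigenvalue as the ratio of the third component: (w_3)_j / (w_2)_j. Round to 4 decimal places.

λ ≈ 4.8235

w1 = Sv₀ = (3, 4, 4)
w2 = Sw1 = (9, 15, 17)
w3 = Sw2 = (25, 48, 82)
Ratio at component: 82 / 17 = 4.8235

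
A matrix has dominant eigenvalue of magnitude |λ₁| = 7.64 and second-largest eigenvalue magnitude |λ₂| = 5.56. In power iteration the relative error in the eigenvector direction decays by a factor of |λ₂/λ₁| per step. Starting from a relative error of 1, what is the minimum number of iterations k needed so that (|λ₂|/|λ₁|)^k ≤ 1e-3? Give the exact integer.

|λ₂/λ₁| = 5.56/7.64 = 0.72775
Need k ≥ ln(1e-3) / ln(0.72775) = -6.9078 / -0.3178 ≈ 21.736
Smallest integer k satisfying the bound: 22

22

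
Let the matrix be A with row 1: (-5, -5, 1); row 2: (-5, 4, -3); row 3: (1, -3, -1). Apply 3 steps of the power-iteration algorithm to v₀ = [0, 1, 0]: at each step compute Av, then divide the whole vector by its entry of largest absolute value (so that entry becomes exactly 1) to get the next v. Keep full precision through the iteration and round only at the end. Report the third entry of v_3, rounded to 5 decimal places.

0.48905

Av0 = (-5.000000, 4.000000, -3.000000); divide by -5.000000 → v1 = (1.000000, -0.800000, 0.600000)
Av1 = (-0.400000, -10.000000, 2.800000); divide by -10.000000 → v2 = (0.040000, 1.000000, -0.280000)
Av2 = (-5.480000, 4.640000, -2.680000); divide by -5.480000 → v3 = (1.000000, -0.846715, 0.489051)
Requested entry of v3: -134/-274 = 0.48905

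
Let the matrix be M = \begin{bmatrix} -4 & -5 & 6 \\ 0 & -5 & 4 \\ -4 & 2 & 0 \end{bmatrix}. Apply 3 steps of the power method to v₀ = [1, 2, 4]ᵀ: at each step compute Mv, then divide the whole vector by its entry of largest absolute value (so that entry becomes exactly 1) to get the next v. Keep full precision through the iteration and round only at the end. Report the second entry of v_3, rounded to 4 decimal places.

Mv0 = (10.00000, 6.00000, 0.00000); divide by 10.00000 → v1 = (1.00000, 0.60000, 0.00000)
Mv1 = (-7.00000, -3.00000, -2.80000); divide by -7.00000 → v2 = (1.00000, 0.42857, 0.40000)
Mv2 = (-3.74286, -0.54286, -3.14286); divide by -3.74286 → v3 = (1.00000, 0.14504, 0.83969)
Requested entry of v3: 38/262 = 0.1450

0.1450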